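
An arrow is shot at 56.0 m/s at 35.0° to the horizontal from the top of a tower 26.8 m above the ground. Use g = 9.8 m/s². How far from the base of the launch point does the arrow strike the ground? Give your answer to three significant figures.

335 m

Components: v_x = 56.0 cos 35.0° = 45.87 m/s, v_y = 56.0 sin 35.0° = 32.12 m/s.
Vertical: 0 = 26.8 + 32.12 t − ½(9.8) t² ⇒ 4.900 t² − 32.12 t − 26.8 = 0.
t = [32.12 + √(1032 + 525.3)] / 9.800 = 7.304 s.
Horizontal: R = v_x · t = 45.87 × 7.304 = 335 m.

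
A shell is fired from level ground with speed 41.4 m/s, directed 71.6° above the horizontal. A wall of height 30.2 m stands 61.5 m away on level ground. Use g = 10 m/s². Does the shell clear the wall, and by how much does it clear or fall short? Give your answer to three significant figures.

v_x = 41.4 cos 71.6° = 13.07 m/s; v_y0 = 41.4 sin 71.6° = 39.28 m/s.
Time to reach the wall: t = 61.5 / 13.07 = 4.705 s.
Height at that point: y = 39.28×4.705 − 5.000×4.705² = 74.13 m.
That is 74.13 − 30.2 = 43.9 m above the top of the wall, so the shell clears it.

Yes — it clears the wall by 43.9 m.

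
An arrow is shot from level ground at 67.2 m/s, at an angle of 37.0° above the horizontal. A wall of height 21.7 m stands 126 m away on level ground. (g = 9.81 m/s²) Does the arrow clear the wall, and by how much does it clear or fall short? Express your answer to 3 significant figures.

Yes — it clears the wall by 46.2 m.

v_x = 67.2 cos 37.0° = 53.67 m/s; v_y0 = 67.2 sin 37.0° = 40.44 m/s.
Time to reach the wall: t = 126 / 53.67 = 2.348 s.
Height at that point: y = 40.44×2.348 − 4.905×2.348² = 67.91 m.
That is 67.91 − 21.7 = 46.2 m above the top of the wall, so the arrow clears it.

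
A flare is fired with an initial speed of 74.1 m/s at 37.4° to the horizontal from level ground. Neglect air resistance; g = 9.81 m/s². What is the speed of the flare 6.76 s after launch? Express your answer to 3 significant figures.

v_x = 74.1 cos 37.4° = 58.87 m/s (constant).
v_y(t) = 74.1 sin 37.4° − g t = 45.01 − 9.81 × 6.76 = -21.31 m/s.
Speed = √(v_x² + v_y²) = √(3466 + 454.1) = 62.6 m/s.

62.6 m/s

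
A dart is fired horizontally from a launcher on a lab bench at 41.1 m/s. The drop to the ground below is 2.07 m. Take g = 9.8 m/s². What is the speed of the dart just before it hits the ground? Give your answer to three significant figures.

Fall time: t = √(2 × 2.07 / 9.8) = 0.6500 s.
At impact: v_x = 41.1 m/s (unchanged), v_y = g t = 9.8 × 0.6500 = 6.370 m/s.
Speed = √(v_x² + v_y²) = √(1689 + 40.58) = 41.6 m/s.

41.6 m/s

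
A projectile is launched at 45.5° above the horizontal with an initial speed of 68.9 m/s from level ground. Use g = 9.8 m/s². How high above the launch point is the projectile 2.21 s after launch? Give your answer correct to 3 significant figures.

84.7 m

v_y0 = 68.9 sin 45.5° = 49.14 m/s.
y(t) = v_y0 t − ½ g t² = 49.14×2.21 − 4.900×2.21² = 84.7 m.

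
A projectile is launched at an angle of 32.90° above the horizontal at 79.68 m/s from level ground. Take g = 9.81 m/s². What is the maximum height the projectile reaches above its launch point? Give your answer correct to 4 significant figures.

95.47 m

Vertical component of launch velocity: v_y = 79.68 sin 32.90° = 43.280 m/s.
At the highest point the vertical velocity is zero, so v_y² = 2 g h_max.
h_max = (43.280)² / (2 × 9.81) = 1873.2 / 19.62 = 95.47 m.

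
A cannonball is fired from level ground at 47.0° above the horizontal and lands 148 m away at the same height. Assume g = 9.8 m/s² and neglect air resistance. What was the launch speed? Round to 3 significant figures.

On level ground, R = v₀² sin(2θ) / g, so v₀ = √(R g / sin 2θ).
sin(2 × 47.0°) = 0.9976.
v₀ = √(148 × 9.8 / 0.9976) = √1454 = 38.1 m/s.

38.1 m/s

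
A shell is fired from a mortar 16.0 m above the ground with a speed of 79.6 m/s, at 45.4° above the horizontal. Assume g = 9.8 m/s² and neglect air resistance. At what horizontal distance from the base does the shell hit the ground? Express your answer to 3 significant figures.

662 m

Components: v_x = 79.6 cos 45.4° = 55.89 m/s, v_y = 79.6 sin 45.4° = 56.68 m/s.
Vertical: 0 = 16.0 + 56.68 t − ½(9.8) t² ⇒ 4.900 t² − 56.68 t − 16.0 = 0.
t = [56.68 + √(3213 + 313.6)] / 9.800 = 11.84 s.
Horizontal: R = v_x · t = 55.89 × 11.84 = 662 m.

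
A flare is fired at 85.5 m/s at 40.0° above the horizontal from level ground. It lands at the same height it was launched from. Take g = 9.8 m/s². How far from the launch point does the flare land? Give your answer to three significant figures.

735 m

Components: v_x = 85.5 cos 40.0° = 65.50 m/s, v_y = 85.5 sin 40.0° = 54.96 m/s.
Time of flight (same landing height): t = 2 v_y / g = 2 × 54.96 / 9.8 = 11.22 s.
Range: R = v_x · t = 65.50 × 11.22 = 735 m.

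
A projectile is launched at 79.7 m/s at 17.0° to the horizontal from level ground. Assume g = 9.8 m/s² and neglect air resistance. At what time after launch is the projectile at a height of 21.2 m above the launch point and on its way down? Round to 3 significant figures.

3.53 s

v_y0 = 79.7 sin 17.0° = 23.30 m/s.
Set y = v_y0 t − ½ g t² = 21.2: 4.900 t² − 23.30 t + 21.2 = 0.
t = [23.30 ± √(542.9 − 415.5)] / 9.8 = (23.30 ± 11.29) / 9.8, giving t = 1.23 s or t = 3.53 s.
On the way down corresponds to the larger root: t = 3.53 s.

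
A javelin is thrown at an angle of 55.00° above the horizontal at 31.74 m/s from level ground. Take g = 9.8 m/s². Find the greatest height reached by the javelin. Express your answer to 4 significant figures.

34.49 m

Vertical component of launch velocity: v_y = 31.74 sin 55.00° = 26.000 m/s.
At the highest point the vertical velocity is zero, so v_y² = 2 g h_max.
h_max = (26.000)² / (2 × 9.8) = 676.00 / 19.60 = 34.49 m.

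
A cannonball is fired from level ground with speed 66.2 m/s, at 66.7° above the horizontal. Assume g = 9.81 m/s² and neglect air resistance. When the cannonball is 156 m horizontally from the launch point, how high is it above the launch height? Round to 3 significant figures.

v_x = 66.2 cos 66.7° = 26.19 m/s, v_y0 = 66.2 sin 66.7° = 60.80 m/s.
Time to reach x = 156 m: t = x / v_x = 156 / 26.19 = 5.956 s.
y = v_y0 t − ½ g t² = 60.80×5.956 − 4.905×5.956² = 188 m.

188 m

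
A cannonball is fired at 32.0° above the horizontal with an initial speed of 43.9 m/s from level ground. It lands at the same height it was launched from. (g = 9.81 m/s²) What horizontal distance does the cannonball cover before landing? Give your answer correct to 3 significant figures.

177 m

For level ground, R = v₀² sin(2θ) / g.
sin(2 × 32.0°) = sin 64.00° = 0.8988.
R = (43.9)² × 0.8988 / 9.81 = 177 m.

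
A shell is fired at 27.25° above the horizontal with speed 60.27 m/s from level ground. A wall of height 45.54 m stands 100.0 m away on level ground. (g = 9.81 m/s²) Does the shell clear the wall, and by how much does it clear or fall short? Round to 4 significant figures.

No — it falls 11.12 m short of clearing the wall.

v_x = 60.27 cos 27.25° = 53.581 m/s; v_y0 = 60.27 sin 27.25° = 27.596 m/s.
Time to reach the wall: t = 100.0 / 53.581 = 1.8663 s.
Height at that point: y = 27.596×1.8663 − 4.905×1.8663² = 34.418 m.
That is 45.54 − 34.418 = 11.12 m below the top of the wall, so the shell does not clear it.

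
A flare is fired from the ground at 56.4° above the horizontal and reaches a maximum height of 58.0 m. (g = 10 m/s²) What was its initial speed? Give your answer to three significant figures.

40.9 m/s

At maximum height v_y = 0, so (v₀ sin θ)² = 2 g H.
v₀ sin 56.4° = √(2 × 10 × 58.0) = 34.06 m/s.
v₀ = 34.06 / sin 56.4° = 34.06 / 0.8329 = 40.9 m/s.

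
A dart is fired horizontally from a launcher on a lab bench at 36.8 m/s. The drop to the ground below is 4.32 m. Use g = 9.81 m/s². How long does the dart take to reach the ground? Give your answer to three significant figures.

The horizontal speed doesn't affect the fall. With v_y0 = 0, h = ½ g t².
t = √(2 × 4.32 / 9.81) = √0.8807 = 0.938 s.

0.938 s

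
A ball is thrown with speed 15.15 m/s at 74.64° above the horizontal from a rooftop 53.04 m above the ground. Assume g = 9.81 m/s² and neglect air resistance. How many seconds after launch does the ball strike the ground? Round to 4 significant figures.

5.099 s

Vertical component: v_y = 15.15 sin 74.64° = 14.609 m/s.
Taking up as positive with launch at y = 53.04 m, landing at y = 0: 0 = 53.04 + 14.609 t − ½(9.81) t².
Solving 4.905 t² − 14.609 t − 53.04 = 0 gives t = [14.609 + √(14.609² + 4·4.905·53.04)] / 9.810 = 5.099 s.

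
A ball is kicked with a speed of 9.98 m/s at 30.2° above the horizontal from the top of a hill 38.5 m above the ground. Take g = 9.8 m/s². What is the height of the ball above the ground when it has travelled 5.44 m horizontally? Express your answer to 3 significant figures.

v_x = 9.98 cos 30.2° = 8.625 m/s, v_y0 = 9.98 sin 30.2° = 5.020 m/s.
Time to reach x = 5.44 m: t = x / v_x = 5.44 / 8.625 = 0.6307 s.
y = 38.5 + v_y0 t − ½ g t² = 38.5 + 5.020×0.6307 − 4.900×0.6307² = 39.7 m.

39.7 m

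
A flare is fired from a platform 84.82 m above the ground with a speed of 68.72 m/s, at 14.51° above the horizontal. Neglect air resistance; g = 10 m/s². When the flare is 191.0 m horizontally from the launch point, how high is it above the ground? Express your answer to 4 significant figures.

v_x = 68.72 cos 14.51° = 66.528 m/s, v_y0 = 68.72 sin 14.51° = 17.218 m/s.
Time to reach x = 191.0 m: t = x / v_x = 191.0 / 66.528 = 2.8710 s.
y = 84.82 + v_y0 t − ½ g t² = 84.82 + 17.218×2.8710 − 5.000×2.8710² = 93.04 m.

93.04 m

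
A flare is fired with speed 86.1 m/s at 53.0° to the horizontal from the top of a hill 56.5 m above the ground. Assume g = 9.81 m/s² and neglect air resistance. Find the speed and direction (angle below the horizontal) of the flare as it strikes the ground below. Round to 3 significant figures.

92.3 m/s at 55.9° below the horizontal

v_x = 86.1 cos 53.0° = 51.82 m/s (constant).
|v_y| at impact = √((68.76)² + 2×9.81×56.5) = 76.40 m/s.
Speed = √(51.82² + 76.40²) = 92.3 m/s; angle = arctan(76.40/51.82) = 55.9° below horizontal.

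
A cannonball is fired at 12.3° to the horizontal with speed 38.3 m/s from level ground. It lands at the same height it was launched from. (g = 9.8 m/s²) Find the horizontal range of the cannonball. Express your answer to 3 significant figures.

Components: v_x = 38.3 cos 12.3° = 37.42 m/s, v_y = 38.3 sin 12.3° = 8.159 m/s.
Time of flight (same landing height): t = 2 v_y / g = 2 × 8.159 / 9.8 = 1.665 s.
Range: R = v_x · t = 37.42 × 1.665 = 62.3 m.

62.3 m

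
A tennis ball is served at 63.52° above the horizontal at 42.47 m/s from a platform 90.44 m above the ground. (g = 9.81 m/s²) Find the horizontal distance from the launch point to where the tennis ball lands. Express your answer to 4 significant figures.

Components: v_x = 42.47 cos 63.52° = 18.937 m/s, v_y = 42.47 sin 63.52° = 38.014 m/s.
Vertical: 0 = 90.44 + 38.014 t − ½(9.81) t² ⇒ 4.905 t² − 38.014 t − 90.44 = 0.
t = [38.014 + √(1445.1 + 1774.4)] / 9.810 = 9.6590 s.
Horizontal: R = v_x · t = 18.937 × 9.6590 = 182.9 m.

182.9 m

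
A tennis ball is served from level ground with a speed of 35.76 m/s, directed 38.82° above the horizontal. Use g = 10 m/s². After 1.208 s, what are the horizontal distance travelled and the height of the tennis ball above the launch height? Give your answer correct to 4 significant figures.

v_x = 35.76 cos 38.82° = 27.861 m/s; v_y0 = 35.76 sin 38.82° = 22.417 m/s.
x = v_x t = 27.861 × 1.208 = 33.66 m.
y = v_y0 t − ½ g t² = 22.417×1.208 − 5.000×1.208² = 19.78 m.

x = 33.66 m, y = 19.78 m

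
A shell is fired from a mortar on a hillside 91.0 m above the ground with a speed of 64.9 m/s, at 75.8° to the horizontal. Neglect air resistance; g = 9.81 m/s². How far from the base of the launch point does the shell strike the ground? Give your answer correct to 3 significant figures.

Components: v_x = 64.9 cos 75.8° = 15.92 m/s, v_y = 64.9 sin 75.8° = 62.92 m/s.
Vertical: 0 = 91.0 + 62.92 t − ½(9.81) t² ⇒ 4.905 t² − 62.92 t − 91.0 = 0.
t = [62.92 + √(3959 + 1785)] / 9.810 = 14.14 s.
Horizontal: R = v_x · t = 15.92 × 14.14 = 225 m.

225 m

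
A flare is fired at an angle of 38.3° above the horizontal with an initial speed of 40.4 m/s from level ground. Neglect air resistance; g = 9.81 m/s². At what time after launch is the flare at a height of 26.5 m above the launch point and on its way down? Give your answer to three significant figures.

v_y0 = 40.4 sin 38.3° = 25.04 m/s.
Set y = v_y0 t − ½ g t² = 26.5: 4.905 t² − 25.04 t + 26.5 = 0.
t = [25.04 ± √(627.0 − 519.9)] / 9.81 = (25.04 ± 10.35) / 9.81, giving t = 1.50 s or t = 3.61 s.
On the way down corresponds to the larger root: t = 3.61 s.

3.61 s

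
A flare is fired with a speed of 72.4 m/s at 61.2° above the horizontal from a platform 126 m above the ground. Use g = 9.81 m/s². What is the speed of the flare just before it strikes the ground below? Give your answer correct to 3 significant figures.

87.8 m/s

v_x = 72.4 cos 61.2° = 34.88 m/s is unchanged throughout.
For the vertical component, v_y² = v_y0² + 2 g h = (63.44)² + 2×9.81×126 = 6497, so |v_y| = 80.60 m/s.
Impact speed = √(v_x² + v_y²) = √(1217 + 6497) = 87.8 m/s.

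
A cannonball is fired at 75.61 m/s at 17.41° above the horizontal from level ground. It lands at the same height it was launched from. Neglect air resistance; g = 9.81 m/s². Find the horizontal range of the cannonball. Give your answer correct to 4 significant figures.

332.8 m

For level ground, R = v₀² sin(2θ) / g.
sin(2 × 17.41°) = sin 34.820° = 0.5710.
R = (75.61)² × 0.5710 / 9.81 = 332.8 m.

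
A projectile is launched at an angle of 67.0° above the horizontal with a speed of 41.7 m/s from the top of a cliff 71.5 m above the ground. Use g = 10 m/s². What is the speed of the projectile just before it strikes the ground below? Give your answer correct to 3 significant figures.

56.3 m/s

v_x = 41.7 cos 67.0° = 16.29 m/s is unchanged throughout.
For the vertical component, v_y² = v_y0² + 2 g h = (38.39)² + 2×10×71.5 = 2904, so |v_y| = 53.89 m/s.
Impact speed = √(v_x² + v_y²) = √(265.4 + 2904) = 56.3 m/s.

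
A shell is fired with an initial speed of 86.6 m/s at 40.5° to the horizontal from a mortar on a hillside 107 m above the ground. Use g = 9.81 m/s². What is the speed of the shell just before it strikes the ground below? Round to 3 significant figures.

98.0 m/s

v_x = 86.6 cos 40.5° = 65.85 m/s is unchanged throughout.
For the vertical component, v_y² = v_y0² + 2 g h = (56.24)² + 2×9.81×107 = 5262, so |v_y| = 72.54 m/s.
Impact speed = √(v_x² + v_y²) = √(4336 + 5262) = 98.0 m/s.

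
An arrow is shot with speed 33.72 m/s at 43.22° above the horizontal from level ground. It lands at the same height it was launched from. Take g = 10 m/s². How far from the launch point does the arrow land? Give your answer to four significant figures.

Components: v_x = 33.72 cos 43.22° = 24.573 m/s, v_y = 33.72 sin 43.22° = 23.092 m/s.
Time of flight (same landing height): t = 2 v_y / g = 2 × 23.092 / 10 = 4.6184 s.
Range: R = v_x · t = 24.573 × 4.6184 = 113.5 m.

113.5 m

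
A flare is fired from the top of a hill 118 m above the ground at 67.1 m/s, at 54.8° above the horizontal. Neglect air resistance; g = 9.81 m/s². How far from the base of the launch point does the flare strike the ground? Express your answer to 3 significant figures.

Components: v_x = 67.1 cos 54.8° = 38.68 m/s, v_y = 67.1 sin 54.8° = 54.83 m/s.
Vertical: 0 = 118 + 54.83 t − ½(9.81) t² ⇒ 4.905 t² − 54.83 t − 118 = 0.
t = [54.83 + √(3006 + 2315)] / 9.810 = 13.02 s.
Horizontal: R = v_x · t = 38.68 × 13.02 = 504 m.

504 m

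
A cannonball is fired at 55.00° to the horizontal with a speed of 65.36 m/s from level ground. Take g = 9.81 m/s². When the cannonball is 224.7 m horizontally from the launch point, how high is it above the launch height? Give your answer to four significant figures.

144.7 m

v_x = 65.36 cos 55.00° = 37.489 m/s, v_y0 = 65.36 sin 55.00° = 53.540 m/s.
Time to reach x = 224.7 m: t = x / v_x = 224.7 / 37.489 = 5.9938 s.
y = v_y0 t − ½ g t² = 53.540×5.9938 − 4.905×5.9938² = 144.7 m.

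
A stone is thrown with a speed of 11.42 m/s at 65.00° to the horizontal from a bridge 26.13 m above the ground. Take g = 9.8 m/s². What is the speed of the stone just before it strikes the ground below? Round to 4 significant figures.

25.35 m/s

v_x = 11.42 cos 65.00° = 4.8263 m/s is unchanged throughout.
For the vertical component, v_y² = v_y0² + 2 g h = (10.350)² + 2×9.8×26.13 = 619.27, so |v_y| = 24.885 m/s.
Impact speed = √(v_x² + v_y²) = √(23.293 + 619.27) = 25.35 m/s.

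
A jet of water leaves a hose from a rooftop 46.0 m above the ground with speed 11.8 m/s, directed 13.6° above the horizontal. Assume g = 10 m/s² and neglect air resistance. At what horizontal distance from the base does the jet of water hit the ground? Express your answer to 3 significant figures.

Components: v_x = 11.8 cos 13.6° = 11.47 m/s, v_y = 11.8 sin 13.6° = 2.775 m/s.
Vertical: 0 = 46.0 + 2.775 t − ½(10) t² ⇒ 5.000 t² − 2.775 t − 46.0 = 0.
t = [2.775 + √(7.701 + 920.0)] / 10.00 = 3.323 s.
Horizontal: R = v_x · t = 11.47 × 3.323 = 38.1 m.

38.1 m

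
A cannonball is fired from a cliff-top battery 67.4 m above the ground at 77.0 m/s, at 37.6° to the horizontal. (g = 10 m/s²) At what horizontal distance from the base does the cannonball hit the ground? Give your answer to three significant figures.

Components: v_x = 77.0 cos 37.6° = 61.01 m/s, v_y = 77.0 sin 37.6° = 46.98 m/s.
Vertical: 0 = 67.4 + 46.98 t − ½(10) t² ⇒ 5.000 t² − 46.98 t − 67.4 = 0.
t = [46.98 + √(2207 + 1348)] / 10.00 = 10.66 s.
Horizontal: R = v_x · t = 61.01 × 10.66 = 650 m.

650 m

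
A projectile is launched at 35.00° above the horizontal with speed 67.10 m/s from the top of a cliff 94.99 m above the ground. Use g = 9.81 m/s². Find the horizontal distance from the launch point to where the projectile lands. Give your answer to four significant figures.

539.7 m

Components: v_x = 67.10 cos 35.00° = 54.965 m/s, v_y = 67.10 sin 35.00° = 38.487 m/s.
Vertical: 0 = 94.99 + 38.487 t − ½(9.81) t² ⇒ 4.905 t² − 38.487 t − 94.99 = 0.
t = [38.487 + √(1481.2 + 1863.7)] / 9.810 = 9.8188 s.
Horizontal: R = v_x · t = 54.965 × 9.8188 = 539.7 m.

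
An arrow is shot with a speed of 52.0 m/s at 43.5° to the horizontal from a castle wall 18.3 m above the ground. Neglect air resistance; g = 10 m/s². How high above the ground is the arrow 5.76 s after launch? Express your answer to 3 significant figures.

58.6 m

v_y0 = 52.0 sin 43.5° = 35.79 m/s.
y(t) = 18.3 + v_y0 t − ½ g t² = 18.3 + 35.79×5.76 − ½×10×5.76² = 58.6 m.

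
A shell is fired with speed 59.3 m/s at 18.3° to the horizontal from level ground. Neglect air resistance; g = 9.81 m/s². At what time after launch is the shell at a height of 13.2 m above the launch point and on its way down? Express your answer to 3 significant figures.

v_y0 = 59.3 sin 18.3° = 18.62 m/s.
Set y = v_y0 t − ½ g t² = 13.2: 4.905 t² − 18.62 t + 13.2 = 0.
t = [18.62 ± √(346.7 − 259.0)] / 9.81 = (18.62 ± 9.365) / 9.81, giving t = 0.943 s or t = 2.85 s.
On the way down corresponds to the larger root: t = 2.85 s.

2.85 s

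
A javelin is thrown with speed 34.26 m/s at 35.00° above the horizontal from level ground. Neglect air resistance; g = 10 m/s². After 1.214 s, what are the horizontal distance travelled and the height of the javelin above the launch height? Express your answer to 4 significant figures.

v_x = 34.26 cos 35.00° = 28.064 m/s; v_y0 = 34.26 sin 35.00° = 19.651 m/s.
x = v_x t = 28.064 × 1.214 = 34.07 m.
y = v_y0 t − ½ g t² = 19.651×1.214 − 5.000×1.214² = 16.49 m.

x = 34.07 m, y = 16.49 m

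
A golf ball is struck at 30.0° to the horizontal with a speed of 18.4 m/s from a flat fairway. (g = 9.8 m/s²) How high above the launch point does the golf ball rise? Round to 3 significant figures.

4.32 m

Vertical component of launch velocity: v_y = 18.4 sin 30.0° = 9.200 m/s.
At the highest point the vertical velocity is zero, so v_y² = 2 g h_max.
h_max = (9.200)² / (2 × 9.8) = 84.64 / 19.60 = 4.32 m.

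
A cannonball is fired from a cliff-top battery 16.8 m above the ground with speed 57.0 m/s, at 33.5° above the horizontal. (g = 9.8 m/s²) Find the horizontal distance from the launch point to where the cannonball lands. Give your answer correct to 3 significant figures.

Components: v_x = 57.0 cos 33.5° = 47.53 m/s, v_y = 57.0 sin 33.5° = 31.46 m/s.
Vertical: 0 = 16.8 + 31.46 t − ½(9.8) t² ⇒ 4.900 t² − 31.46 t − 16.8 = 0.
t = [31.46 + √(989.7 + 329.3)] / 9.800 = 6.916 s.
Horizontal: R = v_x · t = 47.53 × 6.916 = 329 m.

329 m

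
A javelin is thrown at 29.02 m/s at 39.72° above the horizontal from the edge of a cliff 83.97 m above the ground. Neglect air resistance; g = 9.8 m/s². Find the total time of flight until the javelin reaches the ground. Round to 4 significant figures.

6.444 s

Vertical component: v_y = 29.02 sin 39.72° = 18.545 m/s.
Taking up as positive with launch at y = 83.97 m, landing at y = 0: 0 = 83.97 + 18.545 t − ½(9.8) t².
Solving 4.900 t² − 18.545 t − 83.97 = 0 gives t = [18.545 + √(18.545² + 4·4.900·83.97)] / 9.800 = 6.444 s.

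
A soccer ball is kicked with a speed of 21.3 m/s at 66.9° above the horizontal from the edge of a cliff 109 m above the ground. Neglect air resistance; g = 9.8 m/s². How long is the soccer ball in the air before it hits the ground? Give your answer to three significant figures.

Vertical component: v_y = 21.3 sin 66.9° = 19.59 m/s.
Taking up as positive with launch at y = 109 m, landing at y = 0: 0 = 109 + 19.59 t − ½(9.8) t².
Solving 4.900 t² − 19.59 t − 109 = 0 gives t = [19.59 + √(19.59² + 4·4.900·109)] / 9.800 = 7.12 s.

7.12 s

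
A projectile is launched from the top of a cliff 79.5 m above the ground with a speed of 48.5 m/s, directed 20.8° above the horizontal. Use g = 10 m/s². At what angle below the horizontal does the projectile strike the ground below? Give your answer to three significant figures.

43.8°

v_x = 48.5 cos 20.8° = 45.34 m/s.
At impact |v_y| = √(v_y0² + 2 g h) = √(17.22² + 2×10×79.5) = 43.43 m/s.
Angle below horizontal = arctan(|v_y| / v_x) = arctan(43.43 / 45.34) = 43.8°.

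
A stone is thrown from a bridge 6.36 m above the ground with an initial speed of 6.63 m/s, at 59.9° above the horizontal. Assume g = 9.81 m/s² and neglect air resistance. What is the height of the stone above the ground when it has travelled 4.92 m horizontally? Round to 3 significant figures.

4.11 m

v_x = 6.63 cos 59.9° = 3.325 m/s, v_y0 = 6.63 sin 59.9° = 5.736 m/s.
Time to reach x = 4.92 m: t = x / v_x = 4.92 / 3.325 = 1.480 s.
y = 6.36 + v_y0 t − ½ g t² = 6.36 + 5.736×1.480 − 4.905×1.480² = 4.11 m.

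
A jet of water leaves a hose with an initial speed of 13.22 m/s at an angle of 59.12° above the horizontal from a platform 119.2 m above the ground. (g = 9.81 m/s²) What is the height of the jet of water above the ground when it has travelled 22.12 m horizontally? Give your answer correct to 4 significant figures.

104.1 m

v_x = 13.22 cos 59.12° = 6.7851 m/s, v_y0 = 13.22 sin 59.12° = 11.346 m/s.
Time to reach x = 22.12 m: t = x / v_x = 22.12 / 6.7851 = 3.2601 s.
y = 119.2 + v_y0 t − ½ g t² = 119.2 + 11.346×3.2601 − 4.905×3.2601² = 104.1 m.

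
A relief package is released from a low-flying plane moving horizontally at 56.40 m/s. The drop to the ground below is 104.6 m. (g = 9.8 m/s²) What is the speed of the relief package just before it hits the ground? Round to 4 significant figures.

Fall time: t = √(2 × 104.6 / 9.8) = 4.6203 s.
At impact: v_x = 56.40 m/s (unchanged), v_y = g t = 9.8 × 4.6203 = 45.279 m/s.
Speed = √(v_x² + v_y²) = √(3181.0 + 2050.2) = 72.33 m/s.

72.33 m/s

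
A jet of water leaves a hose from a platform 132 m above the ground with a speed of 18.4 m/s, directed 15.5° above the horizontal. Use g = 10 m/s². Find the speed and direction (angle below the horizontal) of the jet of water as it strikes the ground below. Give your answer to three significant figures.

v_x = 18.4 cos 15.5° = 17.73 m/s (constant).
|v_y| at impact = √((4.917)² + 2×10×132) = 51.62 m/s.
Speed = √(17.73² + 51.62²) = 54.6 m/s; angle = arctan(51.62/17.73) = 71.0° below horizontal.

54.6 m/s at 71.0° below the horizontal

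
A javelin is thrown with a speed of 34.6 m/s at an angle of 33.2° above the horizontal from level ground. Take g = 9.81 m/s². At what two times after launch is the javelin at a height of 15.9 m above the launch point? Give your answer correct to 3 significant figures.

v_y0 = 34.6 sin 33.2° = 18.95 m/s.
Set y = v_y0 t − ½ g t² = 15.9: 4.905 t² − 18.95 t + 15.9 = 0.
t = [18.95 ± √(359.1 − 312.0)] / 9.81 = (18.95 ± 6.863) / 9.81, giving t = 1.23 s or t = 2.63 s.
So the javelin is at 15.9 m at t = 1.23 s (rising) and t = 2.63 s (falling).

1.23 s and 2.63 s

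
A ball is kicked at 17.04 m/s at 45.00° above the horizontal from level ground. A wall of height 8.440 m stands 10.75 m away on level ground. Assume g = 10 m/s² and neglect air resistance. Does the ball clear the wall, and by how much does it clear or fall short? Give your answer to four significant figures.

No — it falls 1.670 m short of clearing the wall.

v_x = 17.04 cos 45.00° = 12.049 m/s; v_y0 = 17.04 sin 45.00° = 12.049 m/s.
Time to reach the wall: t = 10.75 / 12.049 = 0.89219 s.
Height at that point: y = 12.049×0.89219 − 5.000×0.89219² = 6.7700 m.
That is 8.440 − 6.7700 = 1.670 m below the top of the wall, so the ball does not clear it.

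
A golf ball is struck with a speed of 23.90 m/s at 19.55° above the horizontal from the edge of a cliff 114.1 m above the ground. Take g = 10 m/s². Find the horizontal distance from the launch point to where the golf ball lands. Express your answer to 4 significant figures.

Components: v_x = 23.90 cos 19.55° = 22.522 m/s, v_y = 23.90 sin 19.55° = 7.9976 m/s.
Vertical: 0 = 114.1 + 7.9976 t − ½(10) t² ⇒ 5.000 t² − 7.9976 t − 114.1 = 0.
t = [7.9976 + √(63.962 + 2282.0)] / 10.00 = 5.6433 s.
Horizontal: R = v_x · t = 22.522 × 5.6433 = 127.1 m.

127.1 m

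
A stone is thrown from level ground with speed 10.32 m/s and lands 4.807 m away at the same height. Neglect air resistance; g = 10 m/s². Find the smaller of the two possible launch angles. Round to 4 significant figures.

Level-ground range: R = v₀² sin(2θ)/g ⇒ sin 2θ = R g / v₀² = 4.807×10/10.32² = 0.4514.
2θ = arcsin(0.4514) = 26.834° or 180° − 26.834° = 153.166°.
So θ = 13.42° or θ = 76.58°.

13.42°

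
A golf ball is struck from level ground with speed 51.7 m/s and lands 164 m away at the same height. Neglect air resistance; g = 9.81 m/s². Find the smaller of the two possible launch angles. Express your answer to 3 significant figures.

18.5°

Level-ground range: R = v₀² sin(2θ)/g ⇒ sin 2θ = R g / v₀² = 164×9.81/51.7² = 0.6019.
2θ = arcsin(0.6019) = 37.01° or 180° − 37.01° = 142.99°.
So θ = 18.5° or θ = 71.5°.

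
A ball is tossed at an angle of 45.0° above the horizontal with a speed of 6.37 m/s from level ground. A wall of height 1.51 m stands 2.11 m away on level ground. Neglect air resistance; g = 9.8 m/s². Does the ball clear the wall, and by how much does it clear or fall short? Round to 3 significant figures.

v_x = 6.37 cos 45.0° = 4.504 m/s; v_y0 = 6.37 sin 45.0° = 4.504 m/s.
Time to reach the wall: t = 2.11 / 4.504 = 0.4685 s.
Height at that point: y = 4.504×0.4685 − 4.900×0.4685² = 1.035 m.
That is 1.51 − 1.035 = 0.475 m below the top of the wall, so the ball does not clear it.

No — it falls 0.475 m short of clearing the wall.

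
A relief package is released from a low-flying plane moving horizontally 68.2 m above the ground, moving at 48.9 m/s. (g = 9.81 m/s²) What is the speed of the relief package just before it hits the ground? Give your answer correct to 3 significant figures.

Fall time: t = √(2 × 68.2 / 9.81) = 3.729 s.
At impact: v_x = 48.9 m/s (unchanged), v_y = g t = 9.81 × 3.729 = 36.58 m/s.
Speed = √(v_x² + v_y²) = √(2391 + 1338) = 61.1 m/s.

61.1 m/s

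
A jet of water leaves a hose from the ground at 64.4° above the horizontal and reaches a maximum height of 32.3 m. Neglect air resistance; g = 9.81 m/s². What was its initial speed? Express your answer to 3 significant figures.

27.9 m/s

At maximum height v_y = 0, so (v₀ sin θ)² = 2 g H.
v₀ sin 64.4° = √(2 × 9.81 × 32.3) = 25.17 m/s.
v₀ = 25.17 / sin 64.4° = 25.17 / 0.9018 = 27.9 m/s.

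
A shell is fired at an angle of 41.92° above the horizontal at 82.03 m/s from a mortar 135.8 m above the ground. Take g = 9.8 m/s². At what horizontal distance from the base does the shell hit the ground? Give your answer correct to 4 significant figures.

810.1 m

Components: v_x = 82.03 cos 41.92° = 61.037 m/s, v_y = 82.03 sin 41.92° = 54.804 m/s.
Vertical: 0 = 135.8 + 54.804 t − ½(9.8) t² ⇒ 4.900 t² − 54.804 t − 135.8 = 0.
t = [54.804 + √(3003.5 + 2661.7)] / 9.800 = 13.273 s.
Horizontal: R = v_x · t = 61.037 × 13.273 = 810.1 m.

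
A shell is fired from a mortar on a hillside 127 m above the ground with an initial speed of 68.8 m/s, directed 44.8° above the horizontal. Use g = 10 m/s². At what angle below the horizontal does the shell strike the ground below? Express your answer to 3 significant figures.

v_x = 68.8 cos 44.8° = 48.82 m/s.
At impact |v_y| = √(v_y0² + 2 g h) = √(48.48² + 2×10×127) = 69.93 m/s.
Angle below horizontal = arctan(|v_y| / v_x) = arctan(69.93 / 48.82) = 55.1°.

55.1°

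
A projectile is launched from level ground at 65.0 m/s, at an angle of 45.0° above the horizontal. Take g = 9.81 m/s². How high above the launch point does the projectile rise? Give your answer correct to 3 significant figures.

Vertical component of launch velocity: v_y = 65.0 sin 45.0° = 45.96 m/s.
At the highest point the vertical velocity is zero, so v_y² = 2 g h_max.
h_max = (45.96)² / (2 × 9.81) = 2112 / 19.62 = 108 m.

108 m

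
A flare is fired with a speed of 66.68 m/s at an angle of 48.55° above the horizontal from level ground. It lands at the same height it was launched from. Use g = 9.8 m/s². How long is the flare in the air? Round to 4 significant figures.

Vertical component: v_y = 66.68 sin 48.55° = 49.979 m/s.
For a projectile landing at launch height, time of flight is t = 2 v_y / g = 2 × 49.979 / 9.8 = 10.20 s.

10.20 s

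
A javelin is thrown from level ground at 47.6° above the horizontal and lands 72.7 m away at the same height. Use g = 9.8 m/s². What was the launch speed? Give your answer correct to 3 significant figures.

26.7 m/s

On level ground, R = v₀² sin(2θ) / g, so v₀ = √(R g / sin 2θ).
sin(2 × 47.6°) = 0.9959.
v₀ = √(72.7 × 9.8 / 0.9959) = √715.4 = 26.7 m/s.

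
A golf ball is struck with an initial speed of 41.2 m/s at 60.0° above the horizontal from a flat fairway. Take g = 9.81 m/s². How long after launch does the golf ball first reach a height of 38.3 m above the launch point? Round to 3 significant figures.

v_y0 = 41.2 sin 60.0° = 35.68 m/s.
Set y = v_y0 t − ½ g t² = 38.3: 4.905 t² − 35.68 t + 38.3 = 0.
t = [35.68 ± √(1273 − 751.4)] / 9.81 = (35.68 ± 22.84) / 9.81, giving t = 1.31 s or t = 5.97 s.
The golf ball is on the way up at the first time, so t = 1.31 s.

1.31 s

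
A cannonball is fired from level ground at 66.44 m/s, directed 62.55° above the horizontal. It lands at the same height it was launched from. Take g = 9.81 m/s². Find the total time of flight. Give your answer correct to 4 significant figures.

Vertical component: v_y = 66.44 sin 62.55° = 58.960 m/s.
For a projectile landing at launch height, time of flight is t = 2 v_y / g = 2 × 58.960 / 9.81 = 12.02 s.

12.02 s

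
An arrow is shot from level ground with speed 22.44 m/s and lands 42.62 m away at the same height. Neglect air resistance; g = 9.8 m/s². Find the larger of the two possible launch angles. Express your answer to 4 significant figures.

61.98°

Level-ground range: R = v₀² sin(2θ)/g ⇒ sin 2θ = R g / v₀² = 42.62×9.8/22.44² = 0.8295.
2θ = arcsin(0.8295) = 56.047° or 180° − 56.047° = 123.953°.
So θ = 28.02° or θ = 61.98°.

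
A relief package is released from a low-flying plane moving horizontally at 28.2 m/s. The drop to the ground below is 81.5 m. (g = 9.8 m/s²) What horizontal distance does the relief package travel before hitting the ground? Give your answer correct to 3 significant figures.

Initial vertical velocity is zero, so the fall time comes from h = ½ g t²: t = √(2 × 81.5 / 9.8) = 4.078 s.
Horizontal motion is uniform at 28.2 m/s, so x = 28.2 × 4.078 = 115 m.

115 m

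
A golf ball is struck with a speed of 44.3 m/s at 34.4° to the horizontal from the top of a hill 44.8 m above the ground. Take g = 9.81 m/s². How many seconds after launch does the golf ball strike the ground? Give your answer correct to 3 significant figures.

Vertical component: v_y = 44.3 sin 34.4° = 25.03 m/s.
Taking up as positive with launch at y = 44.8 m, landing at y = 0: 0 = 44.8 + 25.03 t − ½(9.81) t².
Solving 4.905 t² − 25.03 t − 44.8 = 0 gives t = [25.03 + √(25.03² + 4·4.905·44.8)] / 9.810 = 6.51 s.

6.51 s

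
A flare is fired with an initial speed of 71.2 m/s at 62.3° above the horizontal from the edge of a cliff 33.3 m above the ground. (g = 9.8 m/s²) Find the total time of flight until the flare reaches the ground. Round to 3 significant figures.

13.4 s

Vertical component: v_y = 71.2 sin 62.3° = 63.04 m/s.
Taking up as positive with launch at y = 33.3 m, landing at y = 0: 0 = 33.3 + 63.04 t − ½(9.8) t².
Solving 4.900 t² − 63.04 t − 33.3 = 0 gives t = [63.04 + √(63.04² + 4·4.900·33.3)] / 9.800 = 13.4 s.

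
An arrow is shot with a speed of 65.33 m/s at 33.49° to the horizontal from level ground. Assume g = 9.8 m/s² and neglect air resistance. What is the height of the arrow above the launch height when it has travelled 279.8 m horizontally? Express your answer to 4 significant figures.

v_x = 65.33 cos 33.49° = 54.484 m/s, v_y0 = 65.33 sin 33.49° = 36.049 m/s.
Time to reach x = 279.8 m: t = x / v_x = 279.8 / 54.484 = 5.1355 s.
y = v_y0 t − ½ g t² = 36.049×5.1355 − 4.900×5.1355² = 55.90 m.

55.90 m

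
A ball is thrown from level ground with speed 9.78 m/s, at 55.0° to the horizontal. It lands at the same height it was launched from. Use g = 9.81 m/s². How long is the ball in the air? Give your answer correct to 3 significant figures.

Vertical component: v_y = 9.78 sin 55.0° = 8.011 m/s.
For a projectile landing at launch height, time of flight is t = 2 v_y / g = 2 × 8.011 / 9.81 = 1.63 s.

1.63 s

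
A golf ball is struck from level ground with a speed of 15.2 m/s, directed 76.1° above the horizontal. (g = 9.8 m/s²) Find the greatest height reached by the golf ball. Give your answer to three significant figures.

11.1 m

Vertical component of launch velocity: v_y = 15.2 sin 76.1° = 14.75 m/s.
At the highest point the vertical velocity is zero, so v_y² = 2 g h_max.
h_max = (14.75)² / (2 × 9.8) = 217.6 / 19.60 = 11.1 m.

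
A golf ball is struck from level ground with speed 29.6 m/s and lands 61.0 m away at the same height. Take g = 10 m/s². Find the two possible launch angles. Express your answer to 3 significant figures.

Level-ground range: R = v₀² sin(2θ)/g ⇒ sin 2θ = R g / v₀² = 61.0×10/29.6² = 0.6962.
2θ = arcsin(0.6962) = 44.12° or 180° − 44.12° = 135.88°.
So θ = 22.1° or θ = 67.9°.

22.1° and 67.9°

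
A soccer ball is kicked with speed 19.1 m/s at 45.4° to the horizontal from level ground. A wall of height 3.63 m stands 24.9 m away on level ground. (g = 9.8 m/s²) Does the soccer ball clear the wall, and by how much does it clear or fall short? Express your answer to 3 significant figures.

v_x = 19.1 cos 45.4° = 13.41 m/s; v_y0 = 19.1 sin 45.4° = 13.60 m/s.
Time to reach the wall: t = 24.9 / 13.41 = 1.857 s.
Height at that point: y = 13.60×1.857 − 4.900×1.857² = 8.358 m.
That is 8.358 − 3.63 = 4.73 m above the top of the wall, so the soccer ball clears it.

Yes — it clears the wall by 4.73 m.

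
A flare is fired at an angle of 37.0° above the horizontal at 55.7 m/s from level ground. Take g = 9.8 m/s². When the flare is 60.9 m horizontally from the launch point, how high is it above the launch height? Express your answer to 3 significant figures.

36.7 m

v_x = 55.7 cos 37.0° = 44.48 m/s, v_y0 = 55.7 sin 37.0° = 33.52 m/s.
Time to reach x = 60.9 m: t = x / v_x = 60.9 / 44.48 = 1.369 s.
y = v_y0 t − ½ g t² = 33.52×1.369 − 4.900×1.369² = 36.7 m.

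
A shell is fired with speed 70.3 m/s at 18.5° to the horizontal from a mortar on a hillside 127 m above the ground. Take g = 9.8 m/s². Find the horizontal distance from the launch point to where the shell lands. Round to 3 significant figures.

Components: v_x = 70.3 cos 18.5° = 66.67 m/s, v_y = 70.3 sin 18.5° = 22.31 m/s.
Vertical: 0 = 127 + 22.31 t − ½(9.8) t² ⇒ 4.900 t² − 22.31 t − 127 = 0.
t = [22.31 + √(497.7 + 2489)] / 9.800 = 7.853 s.
Horizontal: R = v_x · t = 66.67 × 7.853 = 524 m.

524 m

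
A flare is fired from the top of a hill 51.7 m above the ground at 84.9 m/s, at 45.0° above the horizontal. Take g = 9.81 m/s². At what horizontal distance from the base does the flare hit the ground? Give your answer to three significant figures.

Components: v_x = 84.9 cos 45.0° = 60.03 m/s, v_y = 84.9 sin 45.0° = 60.03 m/s.
Vertical: 0 = 51.7 + 60.03 t − ½(9.81) t² ⇒ 4.905 t² − 60.03 t − 51.7 = 0.
t = [60.03 + √(3604 + 1014)] / 9.810 = 13.05 s.
Horizontal: R = v_x · t = 60.03 × 13.05 = 783 m.

783 m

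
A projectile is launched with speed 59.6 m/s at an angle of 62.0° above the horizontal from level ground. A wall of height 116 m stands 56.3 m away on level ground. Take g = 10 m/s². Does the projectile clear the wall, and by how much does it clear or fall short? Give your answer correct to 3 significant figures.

No — it falls 30.4 m short of clearing the wall.

v_x = 59.6 cos 62.0° = 27.98 m/s; v_y0 = 59.6 sin 62.0° = 52.62 m/s.
Time to reach the wall: t = 56.3 / 27.98 = 2.012 s.
Height at that point: y = 52.62×2.012 − 5.000×2.012² = 85.63 m.
That is 116 − 85.63 = 30.4 m below the top of the wall, so the projectile does not clear it.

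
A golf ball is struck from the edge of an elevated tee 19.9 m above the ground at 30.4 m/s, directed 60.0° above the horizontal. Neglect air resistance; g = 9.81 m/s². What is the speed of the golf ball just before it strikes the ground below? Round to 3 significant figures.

36.3 m/s

v_x = 30.4 cos 60.0° = 15.20 m/s is unchanged throughout.
For the vertical component, v_y² = v_y0² + 2 g h = (26.33)² + 2×9.81×19.9 = 1084, so |v_y| = 32.92 m/s.
Impact speed = √(v_x² + v_y²) = √(231.0 + 1084) = 36.3 m/s.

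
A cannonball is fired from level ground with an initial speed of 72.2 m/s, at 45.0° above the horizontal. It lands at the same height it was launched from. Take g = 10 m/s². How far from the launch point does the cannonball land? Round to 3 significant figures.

521 m

Components: v_x = 72.2 cos 45.0° = 51.05 m/s, v_y = 72.2 sin 45.0° = 51.05 m/s.
Time of flight (same landing height): t = 2 v_y / g = 2 × 51.05 / 10 = 10.21 s.
Range: R = v_x · t = 51.05 × 10.21 = 521 m.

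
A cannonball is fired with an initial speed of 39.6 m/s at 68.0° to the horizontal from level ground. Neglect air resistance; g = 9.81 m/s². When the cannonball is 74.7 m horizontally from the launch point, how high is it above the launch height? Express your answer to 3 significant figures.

v_x = 39.6 cos 68.0° = 14.83 m/s, v_y0 = 39.6 sin 68.0° = 36.72 m/s.
Time to reach x = 74.7 m: t = x / v_x = 74.7 / 14.83 = 5.037 s.
y = v_y0 t − ½ g t² = 36.72×5.037 − 4.905×5.037² = 60.5 m.

60.5 m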